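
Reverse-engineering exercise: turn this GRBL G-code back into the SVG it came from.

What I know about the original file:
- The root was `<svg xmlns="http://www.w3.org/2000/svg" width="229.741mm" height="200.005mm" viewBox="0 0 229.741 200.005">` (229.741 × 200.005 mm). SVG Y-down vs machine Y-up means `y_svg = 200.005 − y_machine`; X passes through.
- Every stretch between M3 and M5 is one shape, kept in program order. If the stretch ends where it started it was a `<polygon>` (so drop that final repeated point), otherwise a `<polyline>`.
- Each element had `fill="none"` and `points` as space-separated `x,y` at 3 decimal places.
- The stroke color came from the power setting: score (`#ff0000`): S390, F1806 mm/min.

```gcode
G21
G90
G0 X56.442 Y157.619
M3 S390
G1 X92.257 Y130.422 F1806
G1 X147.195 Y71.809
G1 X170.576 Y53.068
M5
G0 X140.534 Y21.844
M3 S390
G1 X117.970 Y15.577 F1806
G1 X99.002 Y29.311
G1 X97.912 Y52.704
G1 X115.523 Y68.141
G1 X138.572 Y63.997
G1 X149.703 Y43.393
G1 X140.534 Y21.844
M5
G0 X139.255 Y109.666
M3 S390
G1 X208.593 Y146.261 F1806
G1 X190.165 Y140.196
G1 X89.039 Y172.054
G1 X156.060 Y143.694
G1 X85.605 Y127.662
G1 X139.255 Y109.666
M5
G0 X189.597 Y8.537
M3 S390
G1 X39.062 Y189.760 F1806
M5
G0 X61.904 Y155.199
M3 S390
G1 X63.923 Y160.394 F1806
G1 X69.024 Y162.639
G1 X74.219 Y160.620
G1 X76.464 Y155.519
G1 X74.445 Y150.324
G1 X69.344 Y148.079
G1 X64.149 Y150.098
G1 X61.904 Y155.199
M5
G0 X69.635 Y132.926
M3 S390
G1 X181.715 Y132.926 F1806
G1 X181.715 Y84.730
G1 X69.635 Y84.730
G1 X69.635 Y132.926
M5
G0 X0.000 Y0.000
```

Each laser-on run becomes one SVG element. Flip Y back into SVG space with y_svg = 200.005 − y_machine. Every run uses S390, so all elements get stroke `#ff0000` (score).

Run 1: The run is open, so emit a `<polyline>` with points (Y-flipped): 56.442,42.386 92.257,69.583 147.195,128.196 170.576,146.937.

Run 2: The run returns to its start, so emit a `<polygon>` with points (Y-flipped): 140.534,178.161 117.970,184.428 99.002,170.694 97.912,147.301 115.523,131.864 138.572,136.008 149.703,156.612.

Run 3: The run returns to its start, so emit a `<polygon>` with points (Y-flipped): 139.255,90.339 208.593,53.744 190.165,59.809 89.039,27.951 156.060,56.311 85.605,72.343.

Run 4: The run is open, so emit a `<polyline>` with points (Y-flipped): 189.597,191.468 39.062,10.245.

Run 5: The run returns to its start, so emit a `<polygon>` with points (Y-flipped): 61.904,44.806 63.923,39.611 69.024,37.366 74.219,39.385 76.464,44.486 74.445,49.681 69.344,51.926 64.149,49.907.

Run 6: The run returns to its start, so emit a `<polygon>` with points (Y-flipped): 69.635,67.079 181.715,67.079 181.715,115.275 69.635,115.275.

<svg xmlns="http://www.w3.org/2000/svg" width="229.741mm" height="200.005mm" viewBox="0 0 229.741 200.005">
  <polyline points="56.442,42.386 92.257,69.583 147.195,128.196 170.576,146.937" fill="none" stroke="#ff0000"/>
  <polygon points="140.534,178.161 117.970,184.428 99.002,170.694 97.912,147.301 115.523,131.864 138.572,136.008 149.703,156.612" fill="none" stroke="#ff0000"/>
  <polygon points="139.255,90.339 208.593,53.744 190.165,59.809 89.039,27.951 156.060,56.311 85.605,72.343" fill="none" stroke="#ff0000"/>
  <polyline points="189.597,191.468 39.062,10.245" fill="none" stroke="#ff0000"/>
  <polygon points="61.904,44.806 63.923,39.611 69.024,37.366 74.219,39.385 76.464,44.486 74.445,49.681 69.344,51.926 64.149,49.907" fill="none" stroke="#ff0000"/>
  <polygon points="69.635,67.079 181.715,67.079 181.715,115.275 69.635,115.275" fill="none" stroke="#ff0000"/>
</svg>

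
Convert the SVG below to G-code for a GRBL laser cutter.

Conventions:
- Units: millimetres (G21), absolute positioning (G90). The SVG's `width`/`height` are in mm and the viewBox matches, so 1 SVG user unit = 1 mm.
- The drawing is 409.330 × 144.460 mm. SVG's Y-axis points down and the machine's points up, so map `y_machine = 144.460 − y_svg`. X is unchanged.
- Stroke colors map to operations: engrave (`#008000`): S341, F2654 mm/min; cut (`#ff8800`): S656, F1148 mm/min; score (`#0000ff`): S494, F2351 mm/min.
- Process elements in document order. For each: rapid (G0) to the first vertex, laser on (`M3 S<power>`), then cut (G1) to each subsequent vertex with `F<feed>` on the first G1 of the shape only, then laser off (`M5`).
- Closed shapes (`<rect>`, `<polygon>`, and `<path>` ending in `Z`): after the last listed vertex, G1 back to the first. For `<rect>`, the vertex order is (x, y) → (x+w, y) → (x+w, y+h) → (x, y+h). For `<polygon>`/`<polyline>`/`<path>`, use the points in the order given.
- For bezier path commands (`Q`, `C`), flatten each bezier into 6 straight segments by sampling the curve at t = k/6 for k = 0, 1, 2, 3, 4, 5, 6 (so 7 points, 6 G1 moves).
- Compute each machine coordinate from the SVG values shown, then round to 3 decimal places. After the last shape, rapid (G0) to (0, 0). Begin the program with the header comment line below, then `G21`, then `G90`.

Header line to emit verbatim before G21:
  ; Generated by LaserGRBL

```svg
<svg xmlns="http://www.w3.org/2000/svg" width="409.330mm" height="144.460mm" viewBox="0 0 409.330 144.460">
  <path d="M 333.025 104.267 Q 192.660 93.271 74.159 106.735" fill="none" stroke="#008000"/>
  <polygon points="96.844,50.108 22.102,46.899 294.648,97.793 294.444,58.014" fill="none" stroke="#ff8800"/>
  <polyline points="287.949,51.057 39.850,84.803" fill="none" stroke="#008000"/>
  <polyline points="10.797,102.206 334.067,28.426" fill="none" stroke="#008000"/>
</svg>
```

; Generated by LaserGRBL
G21
G90
G0 X333.025 Y40.193
M3 S341
G1 X286.844 Y43.179 F2654
G1 X241.878 Y44.806
G1 X198.126 Y45.074
G1 X155.589 Y43.983
G1 X114.267 Y41.534
G1 X74.159 Y37.725
M5
G0 X96.844 Y94.352
M3 S656
G1 X22.102 Y97.561 F1148
G1 X294.648 Y46.667
G1 X294.444 Y86.446
G1 X96.844 Y94.352
M5
G0 X287.949 Y93.403
M3 S341
G1 X39.850 Y59.657 F2654
M5
G0 X10.797 Y42.254
M3 S341
G1 X334.067 Y116.034 F2654
M5
G0 X0.000 Y0.000

1 u = 1 mm; y_m = 144.460 − y.

[1] `<path>` quadratic bezier, #008000→engrave S341 F2654: (333.025,40.193) → (286.844,43.179) → (241.878,44.806) → (198.126,45.074) → (155.589,43.983) → (114.267,41.534) → (74.159,37.725)

[2] `<polygon>` closed polygon, #ff8800→cut S656 F1148: (96.844,94.352) → (22.102,97.561) → (294.648,46.667) → (294.444,86.446) → (96.844,94.352) (closed)

[3] `<polyline>` line segment, #008000→engrave S341 F2654: (287.949,93.403) → (39.850,59.657)

[4] `<polyline>` line segment, #008000→engrave S341 F2654: (10.797,42.254) → (334.067,116.034)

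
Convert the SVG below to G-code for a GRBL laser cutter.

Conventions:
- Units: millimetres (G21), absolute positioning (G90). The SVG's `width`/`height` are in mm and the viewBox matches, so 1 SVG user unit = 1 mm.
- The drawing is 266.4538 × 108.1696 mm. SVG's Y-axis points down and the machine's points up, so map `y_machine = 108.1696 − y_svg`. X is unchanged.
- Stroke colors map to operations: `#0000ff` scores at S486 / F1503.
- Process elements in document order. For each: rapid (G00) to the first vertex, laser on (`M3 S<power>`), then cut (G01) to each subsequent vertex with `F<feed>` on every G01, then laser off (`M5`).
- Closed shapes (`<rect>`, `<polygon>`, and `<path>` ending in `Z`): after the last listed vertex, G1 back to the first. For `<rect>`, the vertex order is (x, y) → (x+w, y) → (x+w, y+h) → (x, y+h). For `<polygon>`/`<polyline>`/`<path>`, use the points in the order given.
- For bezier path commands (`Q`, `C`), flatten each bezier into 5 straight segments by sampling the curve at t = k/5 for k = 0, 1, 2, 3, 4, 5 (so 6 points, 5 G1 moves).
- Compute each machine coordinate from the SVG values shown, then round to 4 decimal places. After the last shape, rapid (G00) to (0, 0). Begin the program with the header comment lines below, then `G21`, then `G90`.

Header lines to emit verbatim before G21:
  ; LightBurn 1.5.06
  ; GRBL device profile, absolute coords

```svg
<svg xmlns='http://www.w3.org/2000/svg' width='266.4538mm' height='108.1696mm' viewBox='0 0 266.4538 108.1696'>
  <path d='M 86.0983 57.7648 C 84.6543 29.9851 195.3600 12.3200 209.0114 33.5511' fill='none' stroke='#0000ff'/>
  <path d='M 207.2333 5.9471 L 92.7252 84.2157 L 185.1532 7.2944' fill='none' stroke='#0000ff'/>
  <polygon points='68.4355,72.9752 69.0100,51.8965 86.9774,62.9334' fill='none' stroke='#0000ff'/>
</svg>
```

Since the viewBox matches the mm dimensions, user units are millimetres directly. The only transform is the Y-flip y_m = 108.1696 − y_svg.

Shape 1 is a cubic bezier drawn with `<path>`. Its stroke #0000ff means score at S486, F1503. After flipping Y the toolpath is (86.0983,50.4048) → (97.0162,65.6286) → (124.8083,77.0434) → (159.4327,83.2677) → (190.8477,82.9199) → (209.0114,74.6185).

Shape 2 is a open polyline drawn with `<path>`. Its stroke #0000ff means score at S486, F1503. After flipping Y the toolpath is (207.2333,102.2225) → (92.7252,23.9539) → (185.1532,100.8752).

Shape 3 is a regular polygon drawn with `<polygon>`. Its stroke #0000ff means score at S486, F1503. After flipping Y the toolpath is (68.4355,35.1944) → (69.0100,56.2731) → (86.9774,45.2362) → (68.4355,35.1944), returning to the start.

; LightBurn 1.5.06
; GRBL device profile, absolute coords
G21
G90
G00 X86.0983 Y50.4048
M3 S486
G01 X97.0162 Y65.6286 F1503
G01 X124.8083 Y77.0434 F1503
G01 X159.4327 Y83.2677 F1503
G01 X190.8477 Y82.9199 F1503
G01 X209.0114 Y74.6185 F1503
M5
G00 X207.2333 Y102.2225
M3 S486
G01 X92.7252 Y23.9539 F1503
G01 X185.1532 Y100.8752 F1503
M5
G00 X68.4355 Y35.1944
M3 S486
G01 X69.0100 Y56.2731 F1503
G01 X86.9774 Y45.2362 F1503
G01 X68.4355 Y35.1944 F1503
M5
G00 X0.0000 Y0.0000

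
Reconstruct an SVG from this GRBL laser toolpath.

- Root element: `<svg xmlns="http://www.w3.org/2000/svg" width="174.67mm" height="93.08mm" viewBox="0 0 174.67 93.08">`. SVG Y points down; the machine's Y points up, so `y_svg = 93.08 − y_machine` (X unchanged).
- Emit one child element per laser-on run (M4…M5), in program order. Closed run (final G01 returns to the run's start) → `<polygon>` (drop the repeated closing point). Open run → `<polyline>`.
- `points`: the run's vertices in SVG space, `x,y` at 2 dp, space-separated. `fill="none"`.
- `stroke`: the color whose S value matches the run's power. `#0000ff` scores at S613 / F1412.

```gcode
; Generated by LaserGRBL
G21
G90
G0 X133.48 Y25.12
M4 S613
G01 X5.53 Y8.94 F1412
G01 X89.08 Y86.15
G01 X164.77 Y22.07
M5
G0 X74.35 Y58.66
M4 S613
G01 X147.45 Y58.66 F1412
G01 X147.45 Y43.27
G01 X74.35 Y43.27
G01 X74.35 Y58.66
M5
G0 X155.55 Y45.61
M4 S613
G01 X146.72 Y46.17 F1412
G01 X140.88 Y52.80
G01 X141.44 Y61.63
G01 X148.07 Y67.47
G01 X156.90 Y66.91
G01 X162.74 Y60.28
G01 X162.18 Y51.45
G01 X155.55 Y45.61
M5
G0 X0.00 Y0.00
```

Each laser-on run becomes one SVG element. Flip Y back into SVG space with y_svg = 93.08 − y_machine. Every run uses S613, so all elements get stroke `#0000ff` (score).

Run 1: The run is open, so emit a `<polyline>` with points (Y-flipped): 133.48,67.96 5.53,84.14 89.08,6.93 164.77,71.01.

Run 2: The run returns to its start, so emit a `<polygon>` with points (Y-flipped): 74.35,34.42 147.45,34.42 147.45,49.81 74.35,49.81.

Run 3: The run returns to its start, so emit a `<polygon>` with points (Y-flipped): 155.55,47.47 146.72,46.91 140.88,40.28 141.44,31.45 148.07,25.61 156.90,26.17 162.74,32.80 162.18,41.63.

<svg xmlns="http://www.w3.org/2000/svg" width="174.67mm" height="93.08mm" viewBox="0 0 174.67 93.08">
  <polyline points="133.48,67.96 5.53,84.14 89.08,6.93 164.77,71.01" fill="none" stroke="#0000ff"/>
  <polygon points="74.35,34.42 147.45,34.42 147.45,49.81 74.35,49.81" fill="none" stroke="#0000ff"/>
  <polygon points="155.55,47.47 146.72,46.91 140.88,40.28 141.44,31.45 148.07,25.61 156.90,26.17 162.74,32.80 162.18,41.63" fill="none" stroke="#0000ff"/>
</svg>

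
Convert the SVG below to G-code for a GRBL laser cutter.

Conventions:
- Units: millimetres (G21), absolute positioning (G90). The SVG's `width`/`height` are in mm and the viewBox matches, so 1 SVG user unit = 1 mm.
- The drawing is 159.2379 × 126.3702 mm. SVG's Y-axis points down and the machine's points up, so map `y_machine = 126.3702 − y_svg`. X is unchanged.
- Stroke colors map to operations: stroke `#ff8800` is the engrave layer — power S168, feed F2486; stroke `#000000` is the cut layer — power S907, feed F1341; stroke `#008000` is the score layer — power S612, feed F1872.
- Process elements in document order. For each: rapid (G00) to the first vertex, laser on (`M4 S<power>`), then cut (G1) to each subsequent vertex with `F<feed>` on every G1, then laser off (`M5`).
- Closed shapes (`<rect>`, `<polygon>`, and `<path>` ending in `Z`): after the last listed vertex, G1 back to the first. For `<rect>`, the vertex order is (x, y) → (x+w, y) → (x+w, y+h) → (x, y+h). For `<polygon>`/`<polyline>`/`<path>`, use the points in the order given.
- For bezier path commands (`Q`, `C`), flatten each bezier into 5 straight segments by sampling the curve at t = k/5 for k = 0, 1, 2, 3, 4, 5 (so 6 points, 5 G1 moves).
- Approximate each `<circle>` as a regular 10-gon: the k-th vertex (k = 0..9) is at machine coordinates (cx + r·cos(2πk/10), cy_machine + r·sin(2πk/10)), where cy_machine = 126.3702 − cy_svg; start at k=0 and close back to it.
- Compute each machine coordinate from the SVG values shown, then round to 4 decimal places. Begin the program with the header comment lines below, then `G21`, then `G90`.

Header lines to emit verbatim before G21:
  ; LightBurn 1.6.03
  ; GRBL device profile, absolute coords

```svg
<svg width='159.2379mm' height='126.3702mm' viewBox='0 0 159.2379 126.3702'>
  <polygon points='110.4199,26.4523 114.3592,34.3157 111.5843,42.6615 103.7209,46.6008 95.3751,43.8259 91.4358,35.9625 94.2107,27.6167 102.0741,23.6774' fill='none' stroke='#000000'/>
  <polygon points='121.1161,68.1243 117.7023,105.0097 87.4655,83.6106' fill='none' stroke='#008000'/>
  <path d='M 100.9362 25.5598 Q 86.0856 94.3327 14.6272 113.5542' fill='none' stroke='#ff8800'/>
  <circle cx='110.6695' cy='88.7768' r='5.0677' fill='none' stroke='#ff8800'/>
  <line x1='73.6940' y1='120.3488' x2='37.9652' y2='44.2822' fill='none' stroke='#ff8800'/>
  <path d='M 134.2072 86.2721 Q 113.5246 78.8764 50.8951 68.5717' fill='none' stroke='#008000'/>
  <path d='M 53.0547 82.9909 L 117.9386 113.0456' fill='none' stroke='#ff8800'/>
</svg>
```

Since the viewBox matches the mm dimensions, user units are millimetres directly. The only transform is the Y-flip y_m = 126.3702 − y_svg.

Shape 1 is a regular polygon drawn with `<polygon>`. Its stroke #000000 means cut at S907, F1341. After flipping Y the toolpath is (110.4199,99.9179) → (114.3592,92.0545) → (111.5843,83.7087) → (103.7209,79.7694) → (95.3751,82.5443) → (91.4358,90.4077) → (94.2107,98.7535) → (102.0741,102.6928) → (110.4199,99.9179), returning to the start.

Shape 2 is a regular polygon drawn with `<polygon>`. Its stroke #008000 means score at S612, F1872. After flipping Y the toolpath is (121.1161,58.2459) → (117.7023,21.3605) → (87.4655,42.7596) → (121.1161,58.2459), returning to the start.

Shape 3 is a quadratic bezier drawn with `<path>`. Its stroke #ff8800 means engrave at S168, F2486. After flipping Y the toolpath is (100.9362,100.8104) → (92.7316,75.2833) → (79.9985,53.7203) → (62.7367,36.1214) → (40.9462,22.4867) → (14.6272,12.8160).

Shape 4 is a circle drawn with `<circle>`. Its stroke #ff8800 means engrave at S168, F2486. After flipping Y the toolpath is (115.7372,37.5934) → (114.7694,40.5721) → (112.2355,42.4131) → (109.1035,42.4131) → (106.5696,40.5721) → (105.6018,37.5934) → (106.5696,34.6147) → (109.1035,32.7737) → (112.2355,32.7737) → (114.7694,34.6147) → (115.7372,37.5934), returning to the start.

Shape 5 is a line segment drawn with `<line>`. Its stroke #ff8800 means engrave at S168, F2486. After flipping Y the toolpath is (73.6940,6.0214) → (37.9652,82.0880).

Shape 6 is a quadratic bezier drawn with `<path>`. Its stroke #008000 means score at S612, F1872. After flipping Y the toolpath is (134.2072,40.0981) → (124.2563,43.1727) → (110.9496,46.4801) → (94.2872,50.0202) → (74.2690,53.7930) → (50.8951,57.7985).

Shape 7 is a line segment drawn with `<path>`. Its stroke #ff8800 means engrave at S168, F2486. After flipping Y the toolpath is (53.0547,43.3793) → (117.9386,13.3246).

; LightBurn 1.6.03
; GRBL device profile, absolute coords
G21
G90
G00 X110.4199 Y99.9179
M4 S907
G1 X114.3592 Y92.0545 F1341
G1 X111.5843 Y83.7087 F1341
G1 X103.7209 Y79.7694 F1341
G1 X95.3751 Y82.5443 F1341
G1 X91.4358 Y90.4077 F1341
G1 X94.2107 Y98.7535 F1341
G1 X102.0741 Y102.6928 F1341
G1 X110.4199 Y99.9179 F1341
M5
G00 X121.1161 Y58.2459
M4 S612
G1 X117.7023 Y21.3605 F1872
G1 X87.4655 Y42.7596 F1872
G1 X121.1161 Y58.2459 F1872
M5
G00 X100.9362 Y100.8104
M4 S168
G1 X92.7316 Y75.2833 F2486
G1 X79.9985 Y53.7203 F2486
G1 X62.7367 Y36.1214 F2486
G1 X40.9462 Y22.4867 F2486
G1 X14.6272 Y12.8160 F2486
M5
G00 X115.7372 Y37.5934
M4 S168
G1 X114.7694 Y40.5721 F2486
G1 X112.2355 Y42.4131 F2486
G1 X109.1035 Y42.4131 F2486
G1 X106.5696 Y40.5721 F2486
G1 X105.6018 Y37.5934 F2486
G1 X106.5696 Y34.6147 F2486
G1 X109.1035 Y32.7737 F2486
G1 X112.2355 Y32.7737 F2486
G1 X114.7694 Y34.6147 F2486
G1 X115.7372 Y37.5934 F2486
M5
G00 X73.6940 Y6.0214
M4 S168
G1 X37.9652 Y82.0880 F2486
M5
G00 X134.2072 Y40.0981
M4 S612
G1 X124.2563 Y43.1727 F1872
G1 X110.9496 Y46.4801 F1872
G1 X94.2872 Y50.0202 F1872
G1 X74.2690 Y53.7930 F1872
G1 X50.8951 Y57.7985 F1872
M5
G00 X53.0547 Y43.3793
M4 S168
G1 X117.9386 Y13.3246 F2486
M5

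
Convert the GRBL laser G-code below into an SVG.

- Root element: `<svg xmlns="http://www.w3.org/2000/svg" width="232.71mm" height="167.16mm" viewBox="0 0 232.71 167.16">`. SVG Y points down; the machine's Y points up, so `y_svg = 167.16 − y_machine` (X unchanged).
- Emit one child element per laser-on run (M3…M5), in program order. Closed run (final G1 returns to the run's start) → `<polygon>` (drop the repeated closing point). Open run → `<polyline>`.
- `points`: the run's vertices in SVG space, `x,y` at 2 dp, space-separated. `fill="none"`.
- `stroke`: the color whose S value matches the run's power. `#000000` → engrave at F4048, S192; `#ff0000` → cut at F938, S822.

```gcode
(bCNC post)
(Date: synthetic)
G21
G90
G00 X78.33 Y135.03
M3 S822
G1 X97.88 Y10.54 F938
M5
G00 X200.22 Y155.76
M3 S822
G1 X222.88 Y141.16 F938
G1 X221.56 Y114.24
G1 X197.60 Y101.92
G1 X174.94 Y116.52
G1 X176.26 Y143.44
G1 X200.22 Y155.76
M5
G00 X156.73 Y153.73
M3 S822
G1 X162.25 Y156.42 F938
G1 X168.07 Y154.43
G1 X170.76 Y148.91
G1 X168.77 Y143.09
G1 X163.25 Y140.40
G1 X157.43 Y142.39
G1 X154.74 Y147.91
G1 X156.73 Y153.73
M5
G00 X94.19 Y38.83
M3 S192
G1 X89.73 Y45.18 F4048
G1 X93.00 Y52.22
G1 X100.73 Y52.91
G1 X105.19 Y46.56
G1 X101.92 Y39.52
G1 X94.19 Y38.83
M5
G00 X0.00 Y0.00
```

<svg xmlns="http://www.w3.org/2000/svg" width="232.71mm" height="167.16mm" viewBox="0 0 232.71 167.16">
  <polyline points="78.33,32.13 97.88,156.62" fill="none" stroke="#ff0000"/>
  <polygon points="200.22,11.40 222.88,26.00 221.56,52.92 197.60,65.24 174.94,50.64 176.26,23.72" fill="none" stroke="#ff0000"/>
  <polygon points="156.73,13.43 162.25,10.74 168.07,12.73 170.76,18.25 168.77,24.07 163.25,26.76 157.43,24.77 154.74,19.25" fill="none" stroke="#ff0000"/>
  <polygon points="94.19,128.33 89.73,121.98 93.00,114.94 100.73,114.25 105.19,120.60 101.92,127.64" fill="none" stroke="#000000"/>
</svg>

y_svg = 167.16 − y_m.

[1] S822→`#ff0000` (cut); open run; points: 78.33,32.13 97.88,156.62

[2] S822→`#ff0000` (cut); closed run; points: 200.22,11.40 222.88,26.00 221.56,52.92 197.60,65.24 174.94,50.64 176.26,23.72

[3] S822→`#ff0000` (cut); closed run; points: 156.73,13.43 162.25,10.74 168.07,12.73 170.76,18.25 168.77,24.07 163.25,26.76 157.43,24.77 154.74,19.25

[4] S192→`#000000` (engrave); closed run; points: 94.19,128.33 89.73,121.98 93.00,114.94 100.73,114.25 105.19,120.60 101.92,127.64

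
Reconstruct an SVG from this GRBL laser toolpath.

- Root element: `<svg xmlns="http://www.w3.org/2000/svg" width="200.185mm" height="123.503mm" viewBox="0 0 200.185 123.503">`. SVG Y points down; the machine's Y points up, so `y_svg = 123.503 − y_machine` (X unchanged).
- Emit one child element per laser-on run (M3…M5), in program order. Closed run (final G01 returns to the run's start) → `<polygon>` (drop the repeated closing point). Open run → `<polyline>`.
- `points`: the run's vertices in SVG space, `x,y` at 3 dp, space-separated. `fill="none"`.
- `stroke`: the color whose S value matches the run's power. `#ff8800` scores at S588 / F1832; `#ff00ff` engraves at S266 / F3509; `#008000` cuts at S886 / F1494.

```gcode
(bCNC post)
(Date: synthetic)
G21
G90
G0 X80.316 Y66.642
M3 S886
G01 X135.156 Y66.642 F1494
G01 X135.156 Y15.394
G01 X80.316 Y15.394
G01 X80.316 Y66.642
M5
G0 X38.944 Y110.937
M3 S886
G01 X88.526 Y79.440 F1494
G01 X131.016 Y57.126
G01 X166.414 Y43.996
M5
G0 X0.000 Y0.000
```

Machine Y-up, SVG Y-down with viewBox height 123.503, so y_svg = 123.503 − y_machine; X carries over. Every run uses S886, so all elements get stroke `#008000` (cut).

Run 1: The run returns to its start, so emit a `<polygon>` with points (Y-flipped): 80.316,56.861 135.156,56.861 135.156,108.109 80.316,108.109.

Run 2: The run is open, so emit a `<polyline>` with points (Y-flipped): 38.944,12.566 88.526,44.063 131.016,66.377 166.414,79.507.

<svg xmlns="http://www.w3.org/2000/svg" width="200.185mm" height="123.503mm" viewBox="0 0 200.185 123.503">
  <polygon points="80.316,56.861 135.156,56.861 135.156,108.109 80.316,108.109" fill="none" stroke="#008000"/>
  <polyline points="38.944,12.566 88.526,44.063 131.016,66.377 166.414,79.507" fill="none" stroke="#008000"/>
</svg>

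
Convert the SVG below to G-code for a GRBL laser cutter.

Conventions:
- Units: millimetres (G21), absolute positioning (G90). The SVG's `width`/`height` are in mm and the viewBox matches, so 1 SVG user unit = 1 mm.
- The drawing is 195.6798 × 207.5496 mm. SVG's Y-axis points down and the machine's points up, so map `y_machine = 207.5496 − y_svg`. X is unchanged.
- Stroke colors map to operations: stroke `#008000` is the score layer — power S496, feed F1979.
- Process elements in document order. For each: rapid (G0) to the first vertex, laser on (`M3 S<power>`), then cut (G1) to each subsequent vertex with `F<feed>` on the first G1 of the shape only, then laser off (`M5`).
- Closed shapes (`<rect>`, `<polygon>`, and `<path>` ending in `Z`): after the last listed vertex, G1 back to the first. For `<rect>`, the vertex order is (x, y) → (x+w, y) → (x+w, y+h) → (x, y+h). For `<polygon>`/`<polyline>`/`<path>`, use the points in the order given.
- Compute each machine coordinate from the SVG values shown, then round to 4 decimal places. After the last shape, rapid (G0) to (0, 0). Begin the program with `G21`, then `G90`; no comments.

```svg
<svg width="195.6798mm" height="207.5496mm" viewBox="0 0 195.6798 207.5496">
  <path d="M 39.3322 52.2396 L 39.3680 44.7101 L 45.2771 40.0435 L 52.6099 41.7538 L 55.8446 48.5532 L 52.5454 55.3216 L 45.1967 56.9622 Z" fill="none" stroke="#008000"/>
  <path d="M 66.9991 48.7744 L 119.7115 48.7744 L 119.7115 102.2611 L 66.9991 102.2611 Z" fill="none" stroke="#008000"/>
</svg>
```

Since the viewBox matches the mm dimensions, user units are millimetres directly. The only transform is the Y-flip y_m = 207.5496 − y_svg.

Shape 1 is a regular polygon drawn with `<path>`. Its stroke #008000 means score at S496, F1979. After flipping Y the toolpath is (39.3322,155.3100) → (39.3680,162.8395) → (45.2771,167.5061) → (52.6099,165.7958) → (55.8446,158.9964) → (52.5454,152.2280) → (45.1967,150.5874) → (39.3322,155.3100), returning to the start.

Shape 2 is a rectangle drawn with `<path>`. Its stroke #008000 means score at S496, F1979. After flipping Y the toolpath is (66.9991,158.7752) → (119.7115,158.7752) → (119.7115,105.2885) → (66.9991,105.2885) → (66.9991,158.7752), returning to the start.

G21
G90
G0 X39.3322 Y155.3100
M3 S496
G1 X39.3680 Y162.8395 F1979
G1 X45.2771 Y167.5061
G1 X52.6099 Y165.7958
G1 X55.8446 Y158.9964
G1 X52.5454 Y152.2280
G1 X45.1967 Y150.5874
G1 X39.3322 Y155.3100
M5
G0 X66.9991 Y158.7752
M3 S496
G1 X119.7115 Y158.7752 F1979
G1 X119.7115 Y105.2885
G1 X66.9991 Y105.2885
G1 X66.9991 Y158.7752
M5
G0 X0.0000 Y0.0000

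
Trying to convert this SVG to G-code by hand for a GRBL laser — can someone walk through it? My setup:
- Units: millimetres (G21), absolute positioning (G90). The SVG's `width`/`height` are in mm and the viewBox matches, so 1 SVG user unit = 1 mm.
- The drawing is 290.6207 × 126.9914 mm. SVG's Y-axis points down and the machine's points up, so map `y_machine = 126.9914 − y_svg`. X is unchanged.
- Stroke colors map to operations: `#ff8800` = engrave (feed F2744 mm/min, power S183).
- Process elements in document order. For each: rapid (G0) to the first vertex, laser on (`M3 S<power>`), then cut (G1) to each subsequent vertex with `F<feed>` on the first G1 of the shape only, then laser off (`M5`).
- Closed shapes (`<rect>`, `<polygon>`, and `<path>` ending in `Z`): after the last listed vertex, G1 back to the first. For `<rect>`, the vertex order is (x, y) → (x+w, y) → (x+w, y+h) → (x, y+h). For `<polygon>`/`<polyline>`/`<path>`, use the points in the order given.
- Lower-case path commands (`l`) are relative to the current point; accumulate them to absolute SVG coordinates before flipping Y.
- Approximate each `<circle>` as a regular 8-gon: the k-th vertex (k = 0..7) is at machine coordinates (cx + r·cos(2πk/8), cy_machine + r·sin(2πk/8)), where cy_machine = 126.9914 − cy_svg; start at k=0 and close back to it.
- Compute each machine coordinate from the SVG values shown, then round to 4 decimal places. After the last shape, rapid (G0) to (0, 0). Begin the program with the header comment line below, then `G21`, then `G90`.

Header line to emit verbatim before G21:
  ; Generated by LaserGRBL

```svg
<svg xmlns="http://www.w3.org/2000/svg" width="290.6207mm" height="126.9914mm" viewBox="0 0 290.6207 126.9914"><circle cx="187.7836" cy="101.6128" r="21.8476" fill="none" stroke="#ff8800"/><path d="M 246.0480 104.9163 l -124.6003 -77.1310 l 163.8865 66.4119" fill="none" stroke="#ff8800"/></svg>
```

; Generated by LaserGRBL
G21
G90
G0 X209.6312 Y25.3786
M3 S183
G1 X203.2322 Y40.8272 F2744
G1 X187.7836 Y47.2262
G1 X172.3350 Y40.8272
G1 X165.9360 Y25.3786
G1 X172.3350 Y9.9300
G1 X187.7836 Y3.5310
G1 X203.2322 Y9.9300
G1 X209.6312 Y25.3786
M5
G0 X246.0480 Y22.0751
M3 S183
G1 X121.4477 Y99.2061 F2744
G1 X285.3342 Y32.7942
M5
G0 X0.0000 Y0.0000

Since the viewBox matches the mm dimensions, user units are millimetres directly. The only transform is the Y-flip y_m = 126.9914 − y_svg.

Shape 1 is a circle drawn with `<circle>`. Its stroke #ff8800 means engrave at S183, F2744. After flipping Y the toolpath is (209.6312,25.3786) → (203.2322,40.8272) → (187.7836,47.2262) → (172.3350,40.8272) → (165.9360,25.3786) → (172.3350,9.9300) → (187.7836,3.5310) → (203.2322,9.9300) → (209.6312,25.3786), returning to the start.

Shape 2 is a open polyline drawn with `<path>`. Its stroke #ff8800 means engrave at S183, F2744. After flipping Y the toolpath is (246.0480,22.0751) → (121.4477,99.2061) → (285.3342,32.7942).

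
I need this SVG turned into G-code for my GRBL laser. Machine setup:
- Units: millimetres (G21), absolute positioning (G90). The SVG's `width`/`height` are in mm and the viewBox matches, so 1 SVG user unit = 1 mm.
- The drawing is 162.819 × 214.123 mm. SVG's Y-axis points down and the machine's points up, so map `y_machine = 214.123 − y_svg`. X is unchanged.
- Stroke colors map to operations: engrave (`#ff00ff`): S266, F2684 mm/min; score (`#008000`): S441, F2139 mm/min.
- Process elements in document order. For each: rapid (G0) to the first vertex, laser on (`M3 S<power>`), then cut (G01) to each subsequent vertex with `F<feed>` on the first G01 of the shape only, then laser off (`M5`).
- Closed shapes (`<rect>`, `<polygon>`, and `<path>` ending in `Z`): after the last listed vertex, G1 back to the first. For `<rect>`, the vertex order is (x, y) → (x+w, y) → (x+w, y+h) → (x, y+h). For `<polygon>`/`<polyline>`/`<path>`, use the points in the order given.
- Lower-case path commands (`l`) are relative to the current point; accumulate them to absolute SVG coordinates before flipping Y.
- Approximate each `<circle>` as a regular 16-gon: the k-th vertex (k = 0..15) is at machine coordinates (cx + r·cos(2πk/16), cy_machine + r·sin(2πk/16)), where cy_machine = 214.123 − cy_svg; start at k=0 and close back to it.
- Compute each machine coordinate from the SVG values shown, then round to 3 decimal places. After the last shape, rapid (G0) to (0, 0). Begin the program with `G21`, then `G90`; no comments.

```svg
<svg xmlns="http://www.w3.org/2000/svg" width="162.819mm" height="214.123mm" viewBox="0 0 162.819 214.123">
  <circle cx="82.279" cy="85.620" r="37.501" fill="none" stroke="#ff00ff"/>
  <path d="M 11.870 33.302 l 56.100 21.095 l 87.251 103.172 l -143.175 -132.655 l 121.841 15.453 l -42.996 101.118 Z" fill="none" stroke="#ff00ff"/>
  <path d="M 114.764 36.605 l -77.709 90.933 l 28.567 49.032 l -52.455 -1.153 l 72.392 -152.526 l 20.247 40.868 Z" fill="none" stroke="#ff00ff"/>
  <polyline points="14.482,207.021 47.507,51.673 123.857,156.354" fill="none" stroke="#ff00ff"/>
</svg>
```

G21
G90
G0 X119.780 Y128.503
M3 S266
G01 X116.925 Y142.854 F2684
G01 X108.796 Y155.020
G01 X96.630 Y163.149
G01 X82.279 Y166.004
G01 X67.928 Y163.149
G01 X55.762 Y155.020
G01 X47.633 Y142.854
G01 X44.778 Y128.503
G01 X47.633 Y114.152
G01 X55.762 Y101.986
G01 X67.928 Y93.857
G01 X82.279 Y91.002
G01 X96.630 Y93.857
G01 X108.796 Y101.986
G01 X116.925 Y114.152
G01 X119.780 Y128.503
M5
G0 X11.870 Y180.821
M3 S266
G01 X67.970 Y159.726 F2684
G01 X155.221 Y56.554
G01 X12.046 Y189.209
G01 X133.887 Y173.756
G01 X90.891 Y72.638
G01 X11.870 Y180.821
M5
G0 X114.764 Y177.518
M3 S266
G01 X37.055 Y86.585 F2684
G01 X65.622 Y37.553
G01 X13.167 Y38.706
G01 X85.559 Y191.232
G01 X105.806 Y150.364
G01 X114.764 Y177.518
M5
G0 X14.482 Y7.102
M3 S266
G01 X47.507 Y162.450 F2684
G01 X123.857 Y57.769
M5
G0 X0.000 Y0.000

1 u = 1 mm; y_m = 214.123 − y.

[1] `<circle>` circle, #ff00ff→engrave S266 F2684: (119.780,128.503) → (116.925,142.854) → (108.796,155.020) → (96.630,163.149) → (82.279,166.004) → (67.928,163.149) → (55.762,155.020) → (47.633,142.854) → (44.778,128.503) → (47.633,114.152) → (55.762,101.986) → (67.928,93.857) → (82.279,91.002) → (96.630,93.857) → (108.796,101.986) → (116.925,114.152) → (119.780,128.503) (closed)

[2] `<path>` closed polygon, #ff00ff→engrave S266 F2684: (11.870,180.821) → (67.970,159.726) → (155.221,56.554) → (12.046,189.209) → (133.887,173.756) → (90.891,72.638) → (11.870,180.821) (closed)

[3] `<path>` closed polygon, #ff00ff→engrave S266 F2684: (114.764,177.518) → (37.055,86.585) → (65.622,37.553) → (13.167,38.706) → (85.559,191.232) → (105.806,150.364) → (114.764,177.518) (closed)

[4] `<polyline>` open polyline, #ff00ff→engrave S266 F2684: (14.482,7.102) → (47.507,162.450) → (123.857,57.769)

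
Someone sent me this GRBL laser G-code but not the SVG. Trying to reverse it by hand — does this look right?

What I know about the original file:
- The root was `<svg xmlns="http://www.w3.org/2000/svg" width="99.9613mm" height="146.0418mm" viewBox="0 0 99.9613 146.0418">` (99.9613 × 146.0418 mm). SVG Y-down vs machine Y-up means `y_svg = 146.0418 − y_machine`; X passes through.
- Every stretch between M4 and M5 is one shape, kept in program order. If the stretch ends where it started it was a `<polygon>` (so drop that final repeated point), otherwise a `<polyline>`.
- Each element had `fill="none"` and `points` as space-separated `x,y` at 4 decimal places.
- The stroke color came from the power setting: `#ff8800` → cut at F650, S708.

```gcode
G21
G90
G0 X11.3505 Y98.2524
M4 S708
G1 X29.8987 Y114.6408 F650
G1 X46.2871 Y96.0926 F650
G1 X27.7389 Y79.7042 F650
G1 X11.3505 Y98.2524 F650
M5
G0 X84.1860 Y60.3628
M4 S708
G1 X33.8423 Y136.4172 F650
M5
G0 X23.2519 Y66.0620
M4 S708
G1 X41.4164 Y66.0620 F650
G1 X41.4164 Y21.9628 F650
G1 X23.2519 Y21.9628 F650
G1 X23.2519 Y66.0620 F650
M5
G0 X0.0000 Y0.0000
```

y_svg = 146.0418 − y_m. Every run uses S708, so all elements get stroke `#ff8800` (cut).

[1] closed run; points: 11.3505,47.7894 29.8987,31.4010 46.2871,49.9492 27.7389,66.3376

[2] open run; points: 84.1860,85.6790 33.8423,9.6246

[3] closed run; points: 23.2519,79.9798 41.4164,79.9798 41.4164,124.0790 23.2519,124.0790

<svg xmlns="http://www.w3.org/2000/svg" width="99.9613mm" height="146.0418mm" viewBox="0 0 99.9613 146.0418">
  <polygon points="11.3505,47.7894 29.8987,31.4010 46.2871,49.9492 27.7389,66.3376" fill="none" stroke="#ff8800"/>
  <polyline points="84.1860,85.6790 33.8423,9.6246" fill="none" stroke="#ff8800"/>
  <polygon points="23.2519,79.9798 41.4164,79.9798 41.4164,124.0790 23.2519,124.0790" fill="none" stroke="#ff8800"/>
</svg>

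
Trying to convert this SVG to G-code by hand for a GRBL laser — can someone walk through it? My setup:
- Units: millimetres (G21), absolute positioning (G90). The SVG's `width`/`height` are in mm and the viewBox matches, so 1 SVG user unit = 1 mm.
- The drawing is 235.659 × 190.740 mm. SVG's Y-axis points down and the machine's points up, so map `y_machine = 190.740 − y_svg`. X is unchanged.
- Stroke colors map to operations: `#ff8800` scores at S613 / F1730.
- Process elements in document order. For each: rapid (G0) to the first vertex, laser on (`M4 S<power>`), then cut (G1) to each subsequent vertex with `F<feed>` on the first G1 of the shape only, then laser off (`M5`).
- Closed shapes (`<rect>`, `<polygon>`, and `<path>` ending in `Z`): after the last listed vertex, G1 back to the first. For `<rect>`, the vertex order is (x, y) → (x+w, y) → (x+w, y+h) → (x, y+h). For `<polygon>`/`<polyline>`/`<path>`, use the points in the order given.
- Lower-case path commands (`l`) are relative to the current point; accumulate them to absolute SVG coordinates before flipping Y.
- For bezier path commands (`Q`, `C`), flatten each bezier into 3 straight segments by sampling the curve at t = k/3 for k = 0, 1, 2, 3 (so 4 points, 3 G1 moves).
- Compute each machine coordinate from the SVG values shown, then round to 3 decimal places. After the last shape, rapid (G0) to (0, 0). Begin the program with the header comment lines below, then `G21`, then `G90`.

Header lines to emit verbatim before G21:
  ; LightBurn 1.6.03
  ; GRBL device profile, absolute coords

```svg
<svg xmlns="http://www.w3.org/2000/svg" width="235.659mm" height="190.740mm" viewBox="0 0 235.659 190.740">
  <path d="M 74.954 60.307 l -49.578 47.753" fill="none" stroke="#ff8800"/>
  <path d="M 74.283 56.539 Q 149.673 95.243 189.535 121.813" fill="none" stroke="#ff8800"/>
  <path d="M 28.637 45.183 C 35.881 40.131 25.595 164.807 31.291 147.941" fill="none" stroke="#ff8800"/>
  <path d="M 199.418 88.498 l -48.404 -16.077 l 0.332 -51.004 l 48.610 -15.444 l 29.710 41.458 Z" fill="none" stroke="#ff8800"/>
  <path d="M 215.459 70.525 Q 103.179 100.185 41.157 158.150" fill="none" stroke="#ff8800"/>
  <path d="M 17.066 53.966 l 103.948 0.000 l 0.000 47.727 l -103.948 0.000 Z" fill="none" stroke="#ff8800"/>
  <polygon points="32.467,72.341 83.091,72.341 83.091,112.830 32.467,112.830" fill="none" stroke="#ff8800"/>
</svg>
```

Since the viewBox matches the mm dimensions, user units are millimetres directly. The only transform is the Y-flip y_m = 190.740 − y_svg.

Shape 1 is a line segment drawn with `<path>`. Its stroke #ff8800 means score at S613, F1730. After flipping Y the toolpath is (74.954,130.433) → (25.376,82.680).

Shape 2 is a quadratic bezier drawn with `<path>`. Its stroke #ff8800 means score at S613, F1730. After flipping Y the toolpath is (74.283,134.201) → (120.595,109.747) → (159.013,87.989) → (189.535,68.927).

Shape 3 is a cubic bezier drawn with `<path>`. Its stroke #ff8800 means score at S613, F1730. After flipping Y the toolpath is (28.637,145.557) → (31.279,117.413) → (29.681,63.067) → (31.291,42.799).

Shape 4 is a regular polygon drawn with `<path>`. Its stroke #ff8800 means score at S613, F1730. After flipping Y the toolpath is (199.418,102.242) → (151.014,118.319) → (151.346,169.323) → (199.956,184.767) → (229.666,143.309) → (199.418,102.242), returning to the start.

Shape 5 is a quadratic bezier drawn with `<path>`. Its stroke #ff8800 means score at S613, F1730. After flipping Y the toolpath is (215.459,120.215) → (146.190,97.297) → (88.089,68.088) → (41.157,32.590).

Shape 6 is a rectangle drawn with `<path>`. Its stroke #ff8800 means score at S613, F1730. After flipping Y the toolpath is (17.066,136.774) → (121.014,136.774) → (121.014,89.047) → (17.066,89.047) → (17.066,136.774), returning to the start.

Shape 7 is a rectangle drawn with `<polygon>`. Its stroke #ff8800 means score at S613, F1730. After flipping Y the toolpath is (32.467,118.399) → (83.091,118.399) → (83.091,77.910) → (32.467,77.910) → (32.467,118.399), returning to the start.

; LightBurn 1.6.03
; GRBL device profile, absolute coords
G21
G90
G0 X74.954 Y130.433
M4 S613
G1 X25.376 Y82.680 F1730
M5
G0 X74.283 Y134.201
M4 S613
G1 X120.595 Y109.747 F1730
G1 X159.013 Y87.989
G1 X189.535 Y68.927
M5
G0 X28.637 Y145.557
M4 S613
G1 X31.279 Y117.413 F1730
G1 X29.681 Y63.067
G1 X31.291 Y42.799
M5
G0 X199.418 Y102.242
M4 S613
G1 X151.014 Y118.319 F1730
G1 X151.346 Y169.323
G1 X199.956 Y184.767
G1 X229.666 Y143.309
G1 X199.418 Y102.242
M5
G0 X215.459 Y120.215
M4 S613
G1 X146.190 Y97.297 F1730
G1 X88.089 Y68.088
G1 X41.157 Y32.590
M5
G0 X17.066 Y136.774
M4 S613
G1 X121.014 Y136.774 F1730
G1 X121.014 Y89.047
G1 X17.066 Y89.047
G1 X17.066 Y136.774
M5
G0 X32.467 Y118.399
M4 S613
G1 X83.091 Y118.399 F1730
G1 X83.091 Y77.910
G1 X32.467 Y77.910
G1 X32.467 Y118.399
M5
G0 X0.000 Y0.000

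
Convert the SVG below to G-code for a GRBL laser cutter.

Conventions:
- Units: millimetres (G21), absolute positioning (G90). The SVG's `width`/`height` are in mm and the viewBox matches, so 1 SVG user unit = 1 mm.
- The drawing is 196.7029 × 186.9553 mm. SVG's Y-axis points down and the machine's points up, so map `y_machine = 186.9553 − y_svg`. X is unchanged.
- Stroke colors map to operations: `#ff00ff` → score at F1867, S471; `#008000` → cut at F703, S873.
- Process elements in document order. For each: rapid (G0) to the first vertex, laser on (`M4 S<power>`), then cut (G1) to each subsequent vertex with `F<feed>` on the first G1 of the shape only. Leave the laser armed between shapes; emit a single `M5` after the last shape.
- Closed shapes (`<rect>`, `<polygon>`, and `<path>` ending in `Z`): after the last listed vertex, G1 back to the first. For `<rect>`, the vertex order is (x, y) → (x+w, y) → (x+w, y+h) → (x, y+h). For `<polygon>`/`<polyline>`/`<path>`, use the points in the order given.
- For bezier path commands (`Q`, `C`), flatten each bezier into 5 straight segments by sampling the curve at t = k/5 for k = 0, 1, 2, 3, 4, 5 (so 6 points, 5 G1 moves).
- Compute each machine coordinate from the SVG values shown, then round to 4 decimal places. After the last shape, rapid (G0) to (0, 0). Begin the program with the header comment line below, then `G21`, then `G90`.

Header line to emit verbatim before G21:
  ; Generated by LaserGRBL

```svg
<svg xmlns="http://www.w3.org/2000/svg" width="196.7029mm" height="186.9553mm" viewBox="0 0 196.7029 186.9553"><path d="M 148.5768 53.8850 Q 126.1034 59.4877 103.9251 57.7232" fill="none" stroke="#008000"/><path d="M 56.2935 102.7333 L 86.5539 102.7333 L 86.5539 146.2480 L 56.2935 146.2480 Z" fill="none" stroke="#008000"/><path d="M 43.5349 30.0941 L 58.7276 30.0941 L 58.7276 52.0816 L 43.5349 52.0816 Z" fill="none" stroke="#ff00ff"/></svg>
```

1 u = 1 mm; y_m = 186.9553 − y.

[1] `<path>` quadratic bezier, #008000→cut S873 F703: (148.5768,133.0703) → (139.5992,131.1239) → (130.6453,129.7669) → (121.7150,128.9993) → (112.8082,128.8210) → (103.9251,129.2321)

[2] `<path>` rectangle, #008000→cut S873 F703: (56.2935,84.2220) → (86.5539,84.2220) → (86.5539,40.7073) → (56.2935,40.7073) → (56.2935,84.2220) (closed)

[3] `<path>` rectangle, #ff00ff→score S471 F1867: (43.5349,156.8612) → (58.7276,156.8612) → (58.7276,134.8737) → (43.5349,134.8737) → (43.5349,156.8612) (closed)

; Generated by LaserGRBL
G21
G90
G0 X148.5768 Y133.0703
M4 S873
G1 X139.5992 Y131.1239 F703
G1 X130.6453 Y129.7669
G1 X121.7150 Y128.9993
G1 X112.8082 Y128.8210
G1 X103.9251 Y129.2321
G0 X56.2935 Y84.2220
M4 S873
G1 X86.5539 Y84.2220 F703
G1 X86.5539 Y40.7073
G1 X56.2935 Y40.7073
G1 X56.2935 Y84.2220
G0 X43.5349 Y156.8612
M4 S471
G1 X58.7276 Y156.8612 F1867
G1 X58.7276 Y134.8737
G1 X43.5349 Y134.8737
G1 X43.5349 Y156.8612
M5
G0 X0.0000 Y0.0000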